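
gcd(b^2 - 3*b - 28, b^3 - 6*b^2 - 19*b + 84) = b^2 - 3*b - 28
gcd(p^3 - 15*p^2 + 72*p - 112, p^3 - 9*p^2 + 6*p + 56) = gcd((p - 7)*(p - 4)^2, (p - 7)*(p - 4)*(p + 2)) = p^2 - 11*p + 28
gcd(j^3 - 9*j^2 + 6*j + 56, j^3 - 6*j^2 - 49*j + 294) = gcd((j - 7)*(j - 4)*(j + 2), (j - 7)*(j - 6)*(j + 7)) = j - 7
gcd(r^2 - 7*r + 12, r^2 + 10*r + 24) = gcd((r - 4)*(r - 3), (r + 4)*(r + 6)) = 1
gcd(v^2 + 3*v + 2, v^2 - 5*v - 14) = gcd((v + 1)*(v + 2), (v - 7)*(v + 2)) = v + 2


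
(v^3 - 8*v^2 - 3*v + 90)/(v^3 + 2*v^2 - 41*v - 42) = (v^2 - 2*v - 15)/(v^2 + 8*v + 7)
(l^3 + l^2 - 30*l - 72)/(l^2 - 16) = (l^2 - 3*l - 18)/(l - 4)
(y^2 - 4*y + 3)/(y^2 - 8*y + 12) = (y^2 - 4*y + 3)/(y^2 - 8*y + 12)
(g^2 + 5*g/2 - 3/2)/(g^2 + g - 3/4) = 2*(g + 3)/(2*g + 3)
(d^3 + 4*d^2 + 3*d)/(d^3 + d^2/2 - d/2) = 2*(d + 3)/(2*d - 1)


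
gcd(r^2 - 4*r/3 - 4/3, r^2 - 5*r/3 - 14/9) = r + 2/3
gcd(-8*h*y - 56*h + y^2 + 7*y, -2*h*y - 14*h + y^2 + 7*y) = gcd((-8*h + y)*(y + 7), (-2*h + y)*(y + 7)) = y + 7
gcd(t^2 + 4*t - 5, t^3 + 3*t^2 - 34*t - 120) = t + 5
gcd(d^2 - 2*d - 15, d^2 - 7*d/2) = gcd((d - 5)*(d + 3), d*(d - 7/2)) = 1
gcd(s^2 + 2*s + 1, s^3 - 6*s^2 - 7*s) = s + 1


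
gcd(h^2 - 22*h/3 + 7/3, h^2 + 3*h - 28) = 1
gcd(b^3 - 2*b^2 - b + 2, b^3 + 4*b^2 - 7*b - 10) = b^2 - b - 2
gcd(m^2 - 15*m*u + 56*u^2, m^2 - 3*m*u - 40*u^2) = -m + 8*u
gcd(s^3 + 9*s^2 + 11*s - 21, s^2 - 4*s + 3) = s - 1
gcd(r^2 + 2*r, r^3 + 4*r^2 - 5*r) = r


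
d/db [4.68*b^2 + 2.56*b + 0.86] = 9.36*b + 2.56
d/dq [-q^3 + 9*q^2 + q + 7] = -3*q^2 + 18*q + 1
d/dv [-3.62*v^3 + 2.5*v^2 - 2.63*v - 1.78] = -10.86*v^2 + 5.0*v - 2.63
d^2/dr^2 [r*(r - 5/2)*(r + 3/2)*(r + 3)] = 12*r^2 + 12*r - 27/2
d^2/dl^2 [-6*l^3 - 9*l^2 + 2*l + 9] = -36*l - 18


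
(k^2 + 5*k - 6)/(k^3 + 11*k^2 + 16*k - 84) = (k - 1)/(k^2 + 5*k - 14)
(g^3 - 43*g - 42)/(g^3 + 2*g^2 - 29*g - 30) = (g - 7)/(g - 5)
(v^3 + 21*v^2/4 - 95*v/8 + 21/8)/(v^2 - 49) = (8*v^2 - 14*v + 3)/(8*(v - 7))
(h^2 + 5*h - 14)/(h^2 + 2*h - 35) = (h - 2)/(h - 5)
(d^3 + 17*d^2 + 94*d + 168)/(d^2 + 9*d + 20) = (d^2 + 13*d + 42)/(d + 5)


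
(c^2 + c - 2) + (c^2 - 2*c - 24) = 2*c^2 - c - 26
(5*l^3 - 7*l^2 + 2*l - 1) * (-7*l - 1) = -35*l^4 + 44*l^3 - 7*l^2 + 5*l + 1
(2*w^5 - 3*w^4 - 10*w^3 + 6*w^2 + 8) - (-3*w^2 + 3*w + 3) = 2*w^5 - 3*w^4 - 10*w^3 + 9*w^2 - 3*w + 5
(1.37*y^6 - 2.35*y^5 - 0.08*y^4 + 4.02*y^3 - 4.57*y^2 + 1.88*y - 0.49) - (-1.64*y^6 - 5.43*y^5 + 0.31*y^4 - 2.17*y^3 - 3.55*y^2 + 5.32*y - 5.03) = 3.01*y^6 + 3.08*y^5 - 0.39*y^4 + 6.19*y^3 - 1.02*y^2 - 3.44*y + 4.54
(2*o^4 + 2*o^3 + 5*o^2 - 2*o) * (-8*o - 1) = -16*o^5 - 18*o^4 - 42*o^3 + 11*o^2 + 2*o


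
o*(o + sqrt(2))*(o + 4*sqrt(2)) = o^3 + 5*sqrt(2)*o^2 + 8*o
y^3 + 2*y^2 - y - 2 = (y - 1)*(y + 1)*(y + 2)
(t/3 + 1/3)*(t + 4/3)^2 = t^3/3 + 11*t^2/9 + 40*t/27 + 16/27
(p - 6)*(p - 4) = p^2 - 10*p + 24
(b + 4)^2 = b^2 + 8*b + 16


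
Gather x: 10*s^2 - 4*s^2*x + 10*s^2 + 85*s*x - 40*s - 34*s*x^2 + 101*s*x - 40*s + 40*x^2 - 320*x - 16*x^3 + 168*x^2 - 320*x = 20*s^2 - 80*s - 16*x^3 + x^2*(208 - 34*s) + x*(-4*s^2 + 186*s - 640)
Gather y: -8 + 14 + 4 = 10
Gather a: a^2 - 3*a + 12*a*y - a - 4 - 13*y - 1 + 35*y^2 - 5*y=a^2 + a*(12*y - 4) + 35*y^2 - 18*y - 5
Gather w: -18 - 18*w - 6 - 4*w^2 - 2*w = -4*w^2 - 20*w - 24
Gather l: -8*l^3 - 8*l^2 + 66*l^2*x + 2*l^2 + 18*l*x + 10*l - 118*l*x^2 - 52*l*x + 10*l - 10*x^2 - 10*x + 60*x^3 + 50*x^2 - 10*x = -8*l^3 + l^2*(66*x - 6) + l*(-118*x^2 - 34*x + 20) + 60*x^3 + 40*x^2 - 20*x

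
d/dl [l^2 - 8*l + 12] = 2*l - 8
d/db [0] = 0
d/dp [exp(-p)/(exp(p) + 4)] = 2*(-exp(p) - 2)*exp(-p)/(exp(2*p) + 8*exp(p) + 16)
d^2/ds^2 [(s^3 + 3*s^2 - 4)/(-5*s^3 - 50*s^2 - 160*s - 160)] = 2*(7*s - 2)/(5*(s^4 + 16*s^3 + 96*s^2 + 256*s + 256))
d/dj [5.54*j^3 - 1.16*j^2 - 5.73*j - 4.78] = 16.62*j^2 - 2.32*j - 5.73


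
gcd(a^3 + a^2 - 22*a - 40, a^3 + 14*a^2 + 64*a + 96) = a + 4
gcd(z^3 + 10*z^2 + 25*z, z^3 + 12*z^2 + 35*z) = z^2 + 5*z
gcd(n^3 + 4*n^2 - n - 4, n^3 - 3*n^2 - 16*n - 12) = n + 1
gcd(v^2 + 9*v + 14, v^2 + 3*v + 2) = v + 2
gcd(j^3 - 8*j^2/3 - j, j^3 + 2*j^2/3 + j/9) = j^2 + j/3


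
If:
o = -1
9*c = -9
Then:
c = -1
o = -1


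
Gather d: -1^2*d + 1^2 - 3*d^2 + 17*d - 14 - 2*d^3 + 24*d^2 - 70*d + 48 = -2*d^3 + 21*d^2 - 54*d + 35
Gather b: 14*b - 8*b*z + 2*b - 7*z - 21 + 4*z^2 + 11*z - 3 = b*(16 - 8*z) + 4*z^2 + 4*z - 24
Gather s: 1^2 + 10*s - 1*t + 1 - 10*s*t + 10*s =s*(20 - 10*t) - t + 2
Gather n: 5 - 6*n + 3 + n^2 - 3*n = n^2 - 9*n + 8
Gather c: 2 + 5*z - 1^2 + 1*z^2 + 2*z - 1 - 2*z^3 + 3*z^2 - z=-2*z^3 + 4*z^2 + 6*z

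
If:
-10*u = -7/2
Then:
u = 7/20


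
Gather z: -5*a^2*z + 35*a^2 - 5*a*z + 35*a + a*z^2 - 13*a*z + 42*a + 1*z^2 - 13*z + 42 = 35*a^2 + 77*a + z^2*(a + 1) + z*(-5*a^2 - 18*a - 13) + 42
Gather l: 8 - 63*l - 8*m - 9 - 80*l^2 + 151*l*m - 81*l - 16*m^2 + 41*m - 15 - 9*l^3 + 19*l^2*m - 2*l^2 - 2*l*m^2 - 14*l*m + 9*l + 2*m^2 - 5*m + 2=-9*l^3 + l^2*(19*m - 82) + l*(-2*m^2 + 137*m - 135) - 14*m^2 + 28*m - 14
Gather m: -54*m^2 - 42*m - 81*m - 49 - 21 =-54*m^2 - 123*m - 70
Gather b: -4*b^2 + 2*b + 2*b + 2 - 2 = -4*b^2 + 4*b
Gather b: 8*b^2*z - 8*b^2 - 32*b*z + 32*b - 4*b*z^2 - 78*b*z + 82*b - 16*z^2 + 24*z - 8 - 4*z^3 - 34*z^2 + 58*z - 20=b^2*(8*z - 8) + b*(-4*z^2 - 110*z + 114) - 4*z^3 - 50*z^2 + 82*z - 28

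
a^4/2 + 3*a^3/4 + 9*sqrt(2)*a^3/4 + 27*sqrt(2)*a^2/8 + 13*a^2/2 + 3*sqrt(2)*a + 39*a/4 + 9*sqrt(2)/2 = (a/2 + sqrt(2))*(a + 3/2)*(a + sqrt(2))*(a + 3*sqrt(2)/2)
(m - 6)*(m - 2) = m^2 - 8*m + 12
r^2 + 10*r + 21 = (r + 3)*(r + 7)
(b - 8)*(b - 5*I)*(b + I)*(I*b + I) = I*b^4 + 4*b^3 - 7*I*b^3 - 28*b^2 - 3*I*b^2 - 32*b - 35*I*b - 40*I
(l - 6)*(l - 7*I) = l^2 - 6*l - 7*I*l + 42*I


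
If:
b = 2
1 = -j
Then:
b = 2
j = -1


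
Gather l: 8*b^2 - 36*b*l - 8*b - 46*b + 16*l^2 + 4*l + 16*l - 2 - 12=8*b^2 - 54*b + 16*l^2 + l*(20 - 36*b) - 14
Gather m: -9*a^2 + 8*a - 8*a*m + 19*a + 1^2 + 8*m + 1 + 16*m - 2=-9*a^2 + 27*a + m*(24 - 8*a)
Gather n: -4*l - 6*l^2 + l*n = -6*l^2 + l*n - 4*l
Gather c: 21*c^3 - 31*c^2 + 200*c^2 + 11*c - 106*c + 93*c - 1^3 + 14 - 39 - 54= 21*c^3 + 169*c^2 - 2*c - 80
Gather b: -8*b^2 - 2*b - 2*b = -8*b^2 - 4*b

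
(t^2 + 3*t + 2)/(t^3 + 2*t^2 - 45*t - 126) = (t^2 + 3*t + 2)/(t^3 + 2*t^2 - 45*t - 126)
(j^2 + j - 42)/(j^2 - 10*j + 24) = (j + 7)/(j - 4)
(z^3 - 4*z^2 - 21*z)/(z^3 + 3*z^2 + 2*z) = (z^2 - 4*z - 21)/(z^2 + 3*z + 2)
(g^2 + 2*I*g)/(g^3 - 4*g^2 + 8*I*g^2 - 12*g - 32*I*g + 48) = g/(g^2 + g*(-4 + 6*I) - 24*I)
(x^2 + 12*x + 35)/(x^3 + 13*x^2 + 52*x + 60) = (x + 7)/(x^2 + 8*x + 12)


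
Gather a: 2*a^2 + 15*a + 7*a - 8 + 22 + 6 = 2*a^2 + 22*a + 20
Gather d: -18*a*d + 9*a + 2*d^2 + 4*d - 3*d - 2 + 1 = 9*a + 2*d^2 + d*(1 - 18*a) - 1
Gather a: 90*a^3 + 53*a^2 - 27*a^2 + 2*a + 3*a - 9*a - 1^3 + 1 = 90*a^3 + 26*a^2 - 4*a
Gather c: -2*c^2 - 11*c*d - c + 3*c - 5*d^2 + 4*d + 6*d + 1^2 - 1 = -2*c^2 + c*(2 - 11*d) - 5*d^2 + 10*d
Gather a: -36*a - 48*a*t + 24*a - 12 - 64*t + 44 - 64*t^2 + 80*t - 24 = a*(-48*t - 12) - 64*t^2 + 16*t + 8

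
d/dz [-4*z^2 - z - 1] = -8*z - 1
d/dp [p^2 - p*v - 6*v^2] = 2*p - v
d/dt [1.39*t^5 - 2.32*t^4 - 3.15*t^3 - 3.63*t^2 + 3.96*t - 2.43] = 6.95*t^4 - 9.28*t^3 - 9.45*t^2 - 7.26*t + 3.96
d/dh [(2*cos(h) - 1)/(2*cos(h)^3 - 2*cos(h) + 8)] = (3*sin(h)^2 + 3*cos(h) + cos(3*h) - 10)*sin(h)/(2*(sin(h)^2*cos(h) - 4)^2)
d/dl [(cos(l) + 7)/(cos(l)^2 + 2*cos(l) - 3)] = (cos(l)^2 + 14*cos(l) + 17)*sin(l)/(cos(l)^2 + 2*cos(l) - 3)^2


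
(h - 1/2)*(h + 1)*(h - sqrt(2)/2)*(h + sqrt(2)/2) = h^4 + h^3/2 - h^2 - h/4 + 1/4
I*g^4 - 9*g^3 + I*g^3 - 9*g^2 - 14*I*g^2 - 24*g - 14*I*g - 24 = (g + 1)*(g + 4*I)*(g + 6*I)*(I*g + 1)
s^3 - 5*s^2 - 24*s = s*(s - 8)*(s + 3)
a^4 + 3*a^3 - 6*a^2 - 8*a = a*(a - 2)*(a + 1)*(a + 4)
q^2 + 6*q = q*(q + 6)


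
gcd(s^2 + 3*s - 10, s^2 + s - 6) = s - 2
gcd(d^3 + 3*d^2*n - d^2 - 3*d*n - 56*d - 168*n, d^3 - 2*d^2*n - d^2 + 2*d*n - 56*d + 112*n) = d^2 - d - 56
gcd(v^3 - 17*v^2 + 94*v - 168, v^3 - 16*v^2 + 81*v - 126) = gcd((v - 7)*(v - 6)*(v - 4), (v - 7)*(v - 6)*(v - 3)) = v^2 - 13*v + 42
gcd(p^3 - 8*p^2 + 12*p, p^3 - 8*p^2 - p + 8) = 1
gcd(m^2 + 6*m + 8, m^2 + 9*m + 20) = m + 4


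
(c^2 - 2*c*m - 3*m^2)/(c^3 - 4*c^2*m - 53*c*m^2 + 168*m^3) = (c + m)/(c^2 - c*m - 56*m^2)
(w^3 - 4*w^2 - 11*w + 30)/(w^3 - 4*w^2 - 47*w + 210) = (w^2 + w - 6)/(w^2 + w - 42)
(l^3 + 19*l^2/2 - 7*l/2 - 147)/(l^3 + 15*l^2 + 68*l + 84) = (l - 7/2)/(l + 2)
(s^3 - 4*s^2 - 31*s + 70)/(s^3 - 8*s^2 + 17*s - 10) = (s^2 - 2*s - 35)/(s^2 - 6*s + 5)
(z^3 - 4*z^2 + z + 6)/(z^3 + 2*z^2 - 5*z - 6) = (z - 3)/(z + 3)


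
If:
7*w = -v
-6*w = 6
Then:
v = 7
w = -1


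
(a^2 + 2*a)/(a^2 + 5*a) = (a + 2)/(a + 5)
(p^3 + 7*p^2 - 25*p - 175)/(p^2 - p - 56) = (p^2 - 25)/(p - 8)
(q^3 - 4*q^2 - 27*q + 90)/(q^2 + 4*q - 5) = (q^2 - 9*q + 18)/(q - 1)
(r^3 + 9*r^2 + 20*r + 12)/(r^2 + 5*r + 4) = (r^2 + 8*r + 12)/(r + 4)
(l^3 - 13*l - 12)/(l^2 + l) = l - 1 - 12/l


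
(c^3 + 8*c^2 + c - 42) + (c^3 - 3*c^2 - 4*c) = 2*c^3 + 5*c^2 - 3*c - 42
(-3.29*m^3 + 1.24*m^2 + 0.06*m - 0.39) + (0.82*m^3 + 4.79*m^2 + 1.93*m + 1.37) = -2.47*m^3 + 6.03*m^2 + 1.99*m + 0.98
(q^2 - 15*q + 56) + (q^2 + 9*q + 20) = 2*q^2 - 6*q + 76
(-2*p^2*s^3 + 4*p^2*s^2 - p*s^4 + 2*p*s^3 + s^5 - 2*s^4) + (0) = -2*p^2*s^3 + 4*p^2*s^2 - p*s^4 + 2*p*s^3 + s^5 - 2*s^4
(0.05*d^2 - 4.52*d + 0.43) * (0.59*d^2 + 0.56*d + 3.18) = 0.0295*d^4 - 2.6388*d^3 - 2.1185*d^2 - 14.1328*d + 1.3674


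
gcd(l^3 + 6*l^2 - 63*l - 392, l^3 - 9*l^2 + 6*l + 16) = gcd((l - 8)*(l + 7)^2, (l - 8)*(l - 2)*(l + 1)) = l - 8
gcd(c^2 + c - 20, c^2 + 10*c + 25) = c + 5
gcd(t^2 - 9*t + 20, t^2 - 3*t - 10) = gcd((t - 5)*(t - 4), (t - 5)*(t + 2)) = t - 5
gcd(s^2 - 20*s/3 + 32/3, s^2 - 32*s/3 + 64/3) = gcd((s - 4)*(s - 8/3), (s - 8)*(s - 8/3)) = s - 8/3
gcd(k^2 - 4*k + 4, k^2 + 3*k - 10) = k - 2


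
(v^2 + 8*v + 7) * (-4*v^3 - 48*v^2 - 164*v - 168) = -4*v^5 - 80*v^4 - 576*v^3 - 1816*v^2 - 2492*v - 1176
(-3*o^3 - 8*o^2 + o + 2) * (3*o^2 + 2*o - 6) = -9*o^5 - 30*o^4 + 5*o^3 + 56*o^2 - 2*o - 12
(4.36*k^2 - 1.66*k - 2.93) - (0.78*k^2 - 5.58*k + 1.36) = 3.58*k^2 + 3.92*k - 4.29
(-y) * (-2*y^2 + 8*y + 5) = 2*y^3 - 8*y^2 - 5*y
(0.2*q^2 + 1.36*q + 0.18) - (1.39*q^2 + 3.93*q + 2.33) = -1.19*q^2 - 2.57*q - 2.15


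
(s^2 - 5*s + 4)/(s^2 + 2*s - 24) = (s - 1)/(s + 6)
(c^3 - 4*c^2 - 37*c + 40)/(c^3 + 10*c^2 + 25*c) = (c^2 - 9*c + 8)/(c*(c + 5))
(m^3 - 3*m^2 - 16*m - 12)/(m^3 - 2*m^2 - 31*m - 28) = (m^2 - 4*m - 12)/(m^2 - 3*m - 28)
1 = 1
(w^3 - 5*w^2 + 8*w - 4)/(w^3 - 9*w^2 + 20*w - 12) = (w - 2)/(w - 6)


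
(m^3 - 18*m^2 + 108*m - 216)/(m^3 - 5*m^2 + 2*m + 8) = (m^3 - 18*m^2 + 108*m - 216)/(m^3 - 5*m^2 + 2*m + 8)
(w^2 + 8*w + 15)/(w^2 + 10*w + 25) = (w + 3)/(w + 5)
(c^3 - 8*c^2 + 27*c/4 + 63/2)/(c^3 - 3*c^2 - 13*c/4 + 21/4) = (c - 6)/(c - 1)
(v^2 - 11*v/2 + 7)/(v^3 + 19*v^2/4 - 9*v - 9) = 2*(2*v - 7)/(4*v^2 + 27*v + 18)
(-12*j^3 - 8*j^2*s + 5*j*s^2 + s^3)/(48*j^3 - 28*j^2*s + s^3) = (j + s)/(-4*j + s)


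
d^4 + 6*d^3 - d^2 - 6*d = d*(d - 1)*(d + 1)*(d + 6)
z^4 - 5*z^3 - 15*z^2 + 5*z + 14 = (z - 7)*(z - 1)*(z + 1)*(z + 2)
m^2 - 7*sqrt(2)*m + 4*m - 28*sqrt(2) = (m + 4)*(m - 7*sqrt(2))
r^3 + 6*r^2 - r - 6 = (r - 1)*(r + 1)*(r + 6)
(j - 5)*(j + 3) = j^2 - 2*j - 15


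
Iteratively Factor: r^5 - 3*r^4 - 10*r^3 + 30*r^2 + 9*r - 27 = (r - 3)*(r^4 - 10*r^2 + 9) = (r - 3)*(r + 1)*(r^3 - r^2 - 9*r + 9) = (r - 3)*(r + 1)*(r + 3)*(r^2 - 4*r + 3) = (r - 3)^2*(r + 1)*(r + 3)*(r - 1)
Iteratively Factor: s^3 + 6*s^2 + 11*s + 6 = (s + 2)*(s^2 + 4*s + 3) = (s + 2)*(s + 3)*(s + 1)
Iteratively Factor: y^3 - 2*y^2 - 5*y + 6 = (y - 3)*(y^2 + y - 2) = (y - 3)*(y + 2)*(y - 1)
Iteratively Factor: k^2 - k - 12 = (k - 4)*(k + 3)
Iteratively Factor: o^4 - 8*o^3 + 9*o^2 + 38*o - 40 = (o - 5)*(o^3 - 3*o^2 - 6*o + 8) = (o - 5)*(o + 2)*(o^2 - 5*o + 4) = (o - 5)*(o - 4)*(o + 2)*(o - 1)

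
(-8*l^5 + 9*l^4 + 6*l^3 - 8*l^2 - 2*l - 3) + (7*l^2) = -8*l^5 + 9*l^4 + 6*l^3 - l^2 - 2*l - 3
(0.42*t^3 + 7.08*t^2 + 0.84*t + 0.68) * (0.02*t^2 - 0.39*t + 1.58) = 0.0084*t^5 - 0.0222*t^4 - 2.0808*t^3 + 10.8724*t^2 + 1.062*t + 1.0744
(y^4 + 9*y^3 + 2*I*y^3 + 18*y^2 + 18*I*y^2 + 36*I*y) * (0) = 0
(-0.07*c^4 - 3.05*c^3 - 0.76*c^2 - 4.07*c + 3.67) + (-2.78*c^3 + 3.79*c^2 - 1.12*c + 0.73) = -0.07*c^4 - 5.83*c^3 + 3.03*c^2 - 5.19*c + 4.4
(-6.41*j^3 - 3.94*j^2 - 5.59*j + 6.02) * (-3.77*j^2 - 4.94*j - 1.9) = 24.1657*j^5 + 46.5192*j^4 + 52.7169*j^3 + 12.4052*j^2 - 19.1178*j - 11.438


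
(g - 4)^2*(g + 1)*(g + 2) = g^4 - 5*g^3 - 6*g^2 + 32*g + 32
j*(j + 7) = j^2 + 7*j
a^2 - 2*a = a*(a - 2)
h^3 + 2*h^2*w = h^2*(h + 2*w)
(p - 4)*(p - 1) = p^2 - 5*p + 4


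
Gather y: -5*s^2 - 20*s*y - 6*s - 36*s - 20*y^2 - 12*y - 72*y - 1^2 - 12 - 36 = -5*s^2 - 42*s - 20*y^2 + y*(-20*s - 84) - 49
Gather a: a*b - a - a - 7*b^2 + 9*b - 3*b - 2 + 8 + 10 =a*(b - 2) - 7*b^2 + 6*b + 16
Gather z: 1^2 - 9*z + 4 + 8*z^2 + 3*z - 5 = 8*z^2 - 6*z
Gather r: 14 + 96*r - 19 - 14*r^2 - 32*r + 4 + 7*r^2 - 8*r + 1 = -7*r^2 + 56*r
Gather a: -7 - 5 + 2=-10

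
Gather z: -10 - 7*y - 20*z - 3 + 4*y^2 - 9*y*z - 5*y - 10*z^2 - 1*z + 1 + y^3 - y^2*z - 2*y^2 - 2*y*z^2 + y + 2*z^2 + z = y^3 + 2*y^2 - 11*y + z^2*(-2*y - 8) + z*(-y^2 - 9*y - 20) - 12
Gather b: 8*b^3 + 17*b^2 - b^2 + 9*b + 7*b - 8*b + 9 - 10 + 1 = 8*b^3 + 16*b^2 + 8*b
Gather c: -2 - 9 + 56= 45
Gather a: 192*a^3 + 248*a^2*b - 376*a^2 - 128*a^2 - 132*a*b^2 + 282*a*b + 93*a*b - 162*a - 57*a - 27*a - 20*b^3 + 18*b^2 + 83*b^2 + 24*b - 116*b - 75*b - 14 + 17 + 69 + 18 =192*a^3 + a^2*(248*b - 504) + a*(-132*b^2 + 375*b - 246) - 20*b^3 + 101*b^2 - 167*b + 90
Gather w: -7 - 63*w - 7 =-63*w - 14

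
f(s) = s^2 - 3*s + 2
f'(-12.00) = -27.00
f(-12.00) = 182.00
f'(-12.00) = -27.00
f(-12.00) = 182.00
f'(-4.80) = -12.60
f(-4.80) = 39.44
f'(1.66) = 0.32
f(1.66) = -0.22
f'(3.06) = 3.12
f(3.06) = 2.18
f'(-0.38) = -3.76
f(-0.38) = 3.28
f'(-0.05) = -3.10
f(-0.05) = 2.15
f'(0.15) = -2.70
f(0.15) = 1.57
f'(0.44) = -2.12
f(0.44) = 0.87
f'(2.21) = 1.42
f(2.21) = 0.25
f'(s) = 2*s - 3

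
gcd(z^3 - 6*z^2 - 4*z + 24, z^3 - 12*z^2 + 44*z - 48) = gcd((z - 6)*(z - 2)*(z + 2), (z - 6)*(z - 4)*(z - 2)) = z^2 - 8*z + 12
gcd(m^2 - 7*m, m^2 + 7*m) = m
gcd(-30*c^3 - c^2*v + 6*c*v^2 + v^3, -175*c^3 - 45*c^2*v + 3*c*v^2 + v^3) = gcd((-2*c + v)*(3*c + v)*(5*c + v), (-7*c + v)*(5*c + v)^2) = 5*c + v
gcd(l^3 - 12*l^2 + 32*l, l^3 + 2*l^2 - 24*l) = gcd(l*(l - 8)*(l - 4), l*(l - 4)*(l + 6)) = l^2 - 4*l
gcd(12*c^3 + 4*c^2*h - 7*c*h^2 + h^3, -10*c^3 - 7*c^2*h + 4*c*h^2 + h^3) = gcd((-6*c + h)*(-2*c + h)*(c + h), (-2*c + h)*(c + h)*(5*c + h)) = 2*c^2 + c*h - h^2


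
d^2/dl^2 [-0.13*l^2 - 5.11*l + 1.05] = -0.260000000000000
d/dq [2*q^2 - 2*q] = 4*q - 2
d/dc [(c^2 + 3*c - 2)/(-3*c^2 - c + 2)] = 4*(2*c^2 - 2*c + 1)/(9*c^4 + 6*c^3 - 11*c^2 - 4*c + 4)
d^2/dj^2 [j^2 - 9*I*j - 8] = 2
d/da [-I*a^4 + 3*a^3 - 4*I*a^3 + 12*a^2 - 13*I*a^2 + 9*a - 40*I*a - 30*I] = -4*I*a^3 + a^2*(9 - 12*I) + a*(24 - 26*I) + 9 - 40*I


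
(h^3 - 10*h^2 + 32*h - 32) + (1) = h^3 - 10*h^2 + 32*h - 31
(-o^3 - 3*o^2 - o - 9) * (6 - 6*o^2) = 6*o^5 + 18*o^4 + 36*o^2 - 6*o - 54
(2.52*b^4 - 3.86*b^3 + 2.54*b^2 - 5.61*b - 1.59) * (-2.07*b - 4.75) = -5.2164*b^5 - 3.9798*b^4 + 13.0772*b^3 - 0.452299999999999*b^2 + 29.9388*b + 7.5525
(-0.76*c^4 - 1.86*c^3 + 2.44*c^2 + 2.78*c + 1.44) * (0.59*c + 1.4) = -0.4484*c^5 - 2.1614*c^4 - 1.1644*c^3 + 5.0562*c^2 + 4.7416*c + 2.016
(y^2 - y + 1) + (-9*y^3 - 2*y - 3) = -9*y^3 + y^2 - 3*y - 2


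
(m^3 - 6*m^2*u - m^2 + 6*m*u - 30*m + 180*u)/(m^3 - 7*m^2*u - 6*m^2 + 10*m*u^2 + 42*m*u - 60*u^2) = (m^2 - 6*m*u + 5*m - 30*u)/(m^2 - 7*m*u + 10*u^2)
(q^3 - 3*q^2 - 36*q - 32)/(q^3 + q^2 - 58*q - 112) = (q^2 + 5*q + 4)/(q^2 + 9*q + 14)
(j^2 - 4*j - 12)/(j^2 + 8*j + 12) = (j - 6)/(j + 6)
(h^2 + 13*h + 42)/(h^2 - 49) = (h + 6)/(h - 7)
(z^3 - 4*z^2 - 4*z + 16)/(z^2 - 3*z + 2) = (z^2 - 2*z - 8)/(z - 1)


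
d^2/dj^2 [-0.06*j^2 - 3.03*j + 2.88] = -0.120000000000000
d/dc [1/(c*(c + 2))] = 2*(-c - 1)/(c^2*(c^2 + 4*c + 4))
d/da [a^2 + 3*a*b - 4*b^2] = 2*a + 3*b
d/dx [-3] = 0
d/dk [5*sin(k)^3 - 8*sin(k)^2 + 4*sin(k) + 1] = (15*sin(k)^2 - 16*sin(k) + 4)*cos(k)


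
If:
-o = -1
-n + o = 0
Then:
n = 1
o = 1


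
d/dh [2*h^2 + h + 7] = 4*h + 1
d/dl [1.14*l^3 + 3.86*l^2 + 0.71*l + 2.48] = 3.42*l^2 + 7.72*l + 0.71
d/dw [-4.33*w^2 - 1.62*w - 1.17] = -8.66*w - 1.62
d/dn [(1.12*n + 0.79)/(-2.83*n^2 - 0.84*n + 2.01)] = (3.1696*n^2 + 4.4714*n + 2.9148)/(8.0089*n^4 + 4.7544*n^3 - 10.671*n^2 - 3.3768*n + 4.0401)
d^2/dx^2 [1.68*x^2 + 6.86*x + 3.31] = 3.36000000000000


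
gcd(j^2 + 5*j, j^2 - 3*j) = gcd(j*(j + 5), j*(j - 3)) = j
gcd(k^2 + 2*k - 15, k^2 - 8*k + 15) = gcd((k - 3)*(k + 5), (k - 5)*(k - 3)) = k - 3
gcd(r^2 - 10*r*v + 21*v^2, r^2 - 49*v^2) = r - 7*v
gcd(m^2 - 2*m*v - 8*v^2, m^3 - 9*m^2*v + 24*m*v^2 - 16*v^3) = -m + 4*v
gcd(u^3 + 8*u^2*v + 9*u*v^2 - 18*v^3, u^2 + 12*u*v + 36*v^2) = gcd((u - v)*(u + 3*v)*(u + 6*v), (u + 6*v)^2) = u + 6*v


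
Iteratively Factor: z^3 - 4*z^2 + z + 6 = (z + 1)*(z^2 - 5*z + 6) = (z - 2)*(z + 1)*(z - 3)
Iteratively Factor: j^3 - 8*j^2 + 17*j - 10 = (j - 2)*(j^2 - 6*j + 5) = (j - 5)*(j - 2)*(j - 1)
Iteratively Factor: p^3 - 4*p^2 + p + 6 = (p - 3)*(p^2 - p - 2) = (p - 3)*(p + 1)*(p - 2)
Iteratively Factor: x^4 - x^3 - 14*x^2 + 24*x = (x)*(x^3 - x^2 - 14*x + 24) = x*(x + 4)*(x^2 - 5*x + 6) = x*(x - 2)*(x + 4)*(x - 3)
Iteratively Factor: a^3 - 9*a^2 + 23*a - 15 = (a - 5)*(a^2 - 4*a + 3) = (a - 5)*(a - 3)*(a - 1)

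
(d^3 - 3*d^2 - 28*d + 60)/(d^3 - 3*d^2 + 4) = (d^2 - d - 30)/(d^2 - d - 2)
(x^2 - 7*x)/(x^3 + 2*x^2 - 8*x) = (x - 7)/(x^2 + 2*x - 8)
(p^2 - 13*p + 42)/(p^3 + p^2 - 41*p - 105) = (p - 6)/(p^2 + 8*p + 15)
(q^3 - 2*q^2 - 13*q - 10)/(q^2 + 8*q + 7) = (q^2 - 3*q - 10)/(q + 7)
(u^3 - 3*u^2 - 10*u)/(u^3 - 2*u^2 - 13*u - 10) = u/(u + 1)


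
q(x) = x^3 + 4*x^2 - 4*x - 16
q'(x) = 3*x^2 + 8*x - 4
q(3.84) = 84.25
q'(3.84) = 70.96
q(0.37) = -16.88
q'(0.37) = -0.63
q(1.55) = -8.87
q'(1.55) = 15.61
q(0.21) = -16.65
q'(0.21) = -2.19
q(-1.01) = -8.91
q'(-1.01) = -9.02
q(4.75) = 162.42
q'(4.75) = 101.69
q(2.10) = 2.50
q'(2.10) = 26.03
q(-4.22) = -3.04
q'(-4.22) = 15.67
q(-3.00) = 5.00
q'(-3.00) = -1.00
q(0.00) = -16.00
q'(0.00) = -4.00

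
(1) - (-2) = 3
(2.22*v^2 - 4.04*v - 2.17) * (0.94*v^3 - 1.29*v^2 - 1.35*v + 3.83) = 2.0868*v^5 - 6.6614*v^4 + 0.1748*v^3 + 16.7559*v^2 - 12.5437*v - 8.3111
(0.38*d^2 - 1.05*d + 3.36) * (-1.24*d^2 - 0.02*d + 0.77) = -0.4712*d^4 + 1.2944*d^3 - 3.8528*d^2 - 0.8757*d + 2.5872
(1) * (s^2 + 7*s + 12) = s^2 + 7*s + 12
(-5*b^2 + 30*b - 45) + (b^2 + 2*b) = -4*b^2 + 32*b - 45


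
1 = 1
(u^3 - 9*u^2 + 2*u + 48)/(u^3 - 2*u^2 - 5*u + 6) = (u - 8)/(u - 1)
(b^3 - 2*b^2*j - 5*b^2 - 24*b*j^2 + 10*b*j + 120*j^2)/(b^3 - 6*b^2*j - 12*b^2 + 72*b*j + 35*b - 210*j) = (b + 4*j)/(b - 7)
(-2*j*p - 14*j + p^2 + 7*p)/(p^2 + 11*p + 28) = (-2*j + p)/(p + 4)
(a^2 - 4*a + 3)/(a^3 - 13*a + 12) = 1/(a + 4)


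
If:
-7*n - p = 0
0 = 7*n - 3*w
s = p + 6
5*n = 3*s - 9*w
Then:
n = 18/47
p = -126/47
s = 156/47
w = 42/47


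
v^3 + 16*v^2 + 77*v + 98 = (v + 2)*(v + 7)^2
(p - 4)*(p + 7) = p^2 + 3*p - 28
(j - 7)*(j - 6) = j^2 - 13*j + 42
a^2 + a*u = a*(a + u)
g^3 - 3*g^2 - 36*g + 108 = (g - 6)*(g - 3)*(g + 6)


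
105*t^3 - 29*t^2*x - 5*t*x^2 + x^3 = (-7*t + x)*(-3*t + x)*(5*t + x)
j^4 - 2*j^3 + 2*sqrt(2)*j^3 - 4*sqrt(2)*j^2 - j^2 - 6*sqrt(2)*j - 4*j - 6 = (j - 3)*(j + 1)*(j + sqrt(2))^2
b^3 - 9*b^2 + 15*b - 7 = (b - 7)*(b - 1)^2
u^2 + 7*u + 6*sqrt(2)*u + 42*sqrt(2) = (u + 7)*(u + 6*sqrt(2))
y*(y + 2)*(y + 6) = y^3 + 8*y^2 + 12*y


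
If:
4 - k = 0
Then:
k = 4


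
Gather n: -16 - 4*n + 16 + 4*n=0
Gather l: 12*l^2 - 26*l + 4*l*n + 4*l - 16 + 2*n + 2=12*l^2 + l*(4*n - 22) + 2*n - 14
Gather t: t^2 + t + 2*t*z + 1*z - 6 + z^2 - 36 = t^2 + t*(2*z + 1) + z^2 + z - 42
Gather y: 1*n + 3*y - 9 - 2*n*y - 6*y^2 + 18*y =n - 6*y^2 + y*(21 - 2*n) - 9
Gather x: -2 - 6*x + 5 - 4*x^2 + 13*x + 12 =-4*x^2 + 7*x + 15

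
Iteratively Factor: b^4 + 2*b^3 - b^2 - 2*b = (b)*(b^3 + 2*b^2 - b - 2) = b*(b + 1)*(b^2 + b - 2) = b*(b + 1)*(b + 2)*(b - 1)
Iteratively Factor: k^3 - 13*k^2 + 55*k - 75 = (k - 3)*(k^2 - 10*k + 25) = (k - 5)*(k - 3)*(k - 5)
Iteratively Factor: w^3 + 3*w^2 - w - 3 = (w + 1)*(w^2 + 2*w - 3) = (w - 1)*(w + 1)*(w + 3)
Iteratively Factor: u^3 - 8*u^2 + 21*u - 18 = (u - 3)*(u^2 - 5*u + 6) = (u - 3)*(u - 2)*(u - 3)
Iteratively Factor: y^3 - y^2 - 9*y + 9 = (y + 3)*(y^2 - 4*y + 3) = (y - 1)*(y + 3)*(y - 3)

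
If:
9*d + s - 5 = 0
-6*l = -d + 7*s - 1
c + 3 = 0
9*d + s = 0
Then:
No Solution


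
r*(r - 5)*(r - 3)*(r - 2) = r^4 - 10*r^3 + 31*r^2 - 30*r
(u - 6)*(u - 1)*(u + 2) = u^3 - 5*u^2 - 8*u + 12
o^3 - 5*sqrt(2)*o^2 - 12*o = o*(o - 6*sqrt(2))*(o + sqrt(2))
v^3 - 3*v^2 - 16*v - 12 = (v - 6)*(v + 1)*(v + 2)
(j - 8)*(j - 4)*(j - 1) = j^3 - 13*j^2 + 44*j - 32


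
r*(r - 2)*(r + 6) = r^3 + 4*r^2 - 12*r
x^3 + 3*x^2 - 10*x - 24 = (x - 3)*(x + 2)*(x + 4)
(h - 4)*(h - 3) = h^2 - 7*h + 12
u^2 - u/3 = u*(u - 1/3)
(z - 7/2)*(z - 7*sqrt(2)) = z^2 - 7*sqrt(2)*z - 7*z/2 + 49*sqrt(2)/2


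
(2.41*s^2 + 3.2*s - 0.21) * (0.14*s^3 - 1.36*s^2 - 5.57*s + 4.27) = 0.3374*s^5 - 2.8296*s^4 - 17.8051*s^3 - 7.2477*s^2 + 14.8337*s - 0.8967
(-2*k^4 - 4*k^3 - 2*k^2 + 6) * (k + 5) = -2*k^5 - 14*k^4 - 22*k^3 - 10*k^2 + 6*k + 30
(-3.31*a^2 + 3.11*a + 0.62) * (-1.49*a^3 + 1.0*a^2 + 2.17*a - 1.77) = 4.9319*a^5 - 7.9439*a^4 - 4.9965*a^3 + 13.2274*a^2 - 4.1593*a - 1.0974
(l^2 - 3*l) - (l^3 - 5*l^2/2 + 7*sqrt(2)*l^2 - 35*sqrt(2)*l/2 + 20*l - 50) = -l^3 - 7*sqrt(2)*l^2 + 7*l^2/2 - 23*l + 35*sqrt(2)*l/2 + 50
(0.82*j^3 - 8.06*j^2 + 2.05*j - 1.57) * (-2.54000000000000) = -2.0828*j^3 + 20.4724*j^2 - 5.207*j + 3.9878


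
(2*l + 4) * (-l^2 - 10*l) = -2*l^3 - 24*l^2 - 40*l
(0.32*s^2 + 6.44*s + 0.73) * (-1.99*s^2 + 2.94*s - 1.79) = -0.6368*s^4 - 11.8748*s^3 + 16.9081*s^2 - 9.3814*s - 1.3067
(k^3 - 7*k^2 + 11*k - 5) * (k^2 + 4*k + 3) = k^5 - 3*k^4 - 14*k^3 + 18*k^2 + 13*k - 15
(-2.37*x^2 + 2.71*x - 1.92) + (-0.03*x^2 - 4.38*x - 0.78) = -2.4*x^2 - 1.67*x - 2.7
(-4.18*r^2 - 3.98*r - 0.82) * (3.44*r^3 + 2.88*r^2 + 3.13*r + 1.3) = -14.3792*r^5 - 25.7296*r^4 - 27.3666*r^3 - 20.253*r^2 - 7.7406*r - 1.066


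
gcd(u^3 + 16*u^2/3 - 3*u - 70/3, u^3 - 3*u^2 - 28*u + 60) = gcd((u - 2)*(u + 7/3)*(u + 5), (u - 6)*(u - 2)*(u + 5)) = u^2 + 3*u - 10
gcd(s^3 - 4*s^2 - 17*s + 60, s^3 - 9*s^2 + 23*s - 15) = s^2 - 8*s + 15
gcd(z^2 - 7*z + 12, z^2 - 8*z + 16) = z - 4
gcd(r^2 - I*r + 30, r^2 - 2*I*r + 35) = r + 5*I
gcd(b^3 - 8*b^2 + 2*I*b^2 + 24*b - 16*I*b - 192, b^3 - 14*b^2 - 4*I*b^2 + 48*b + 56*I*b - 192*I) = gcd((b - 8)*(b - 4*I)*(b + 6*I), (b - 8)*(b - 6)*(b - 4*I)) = b^2 + b*(-8 - 4*I) + 32*I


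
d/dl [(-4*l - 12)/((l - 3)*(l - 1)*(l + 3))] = 8*(l - 2)/((l - 3)^2*(l - 1)^2)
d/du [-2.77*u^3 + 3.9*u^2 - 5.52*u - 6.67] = -8.31*u^2 + 7.8*u - 5.52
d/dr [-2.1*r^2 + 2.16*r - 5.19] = 2.16 - 4.2*r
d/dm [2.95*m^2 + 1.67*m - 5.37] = 5.9*m + 1.67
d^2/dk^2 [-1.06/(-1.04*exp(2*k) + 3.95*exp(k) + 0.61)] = ((4.187 - 4.4096*exp(k))*(-1.04*exp(2*k) + 3.95*exp(k) + 0.61) - 1.06*(2.08*exp(k) - 3.95)*(4.16*exp(k) - 7.9)*exp(k))*exp(k)/(-1.04*exp(2*k) + 3.95*exp(k) + 0.61)^3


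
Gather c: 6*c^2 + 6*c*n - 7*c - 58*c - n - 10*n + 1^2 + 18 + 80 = 6*c^2 + c*(6*n - 65) - 11*n + 99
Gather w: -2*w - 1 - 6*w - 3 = -8*w - 4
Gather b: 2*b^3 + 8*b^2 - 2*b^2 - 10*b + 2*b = 2*b^3 + 6*b^2 - 8*b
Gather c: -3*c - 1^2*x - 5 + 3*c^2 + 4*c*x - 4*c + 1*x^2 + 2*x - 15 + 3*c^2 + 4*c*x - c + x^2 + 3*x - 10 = 6*c^2 + c*(8*x - 8) + 2*x^2 + 4*x - 30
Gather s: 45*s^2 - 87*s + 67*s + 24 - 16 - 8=45*s^2 - 20*s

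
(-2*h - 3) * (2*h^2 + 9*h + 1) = -4*h^3 - 24*h^2 - 29*h - 3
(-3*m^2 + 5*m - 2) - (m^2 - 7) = -4*m^2 + 5*m + 5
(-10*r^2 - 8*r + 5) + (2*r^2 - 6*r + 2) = -8*r^2 - 14*r + 7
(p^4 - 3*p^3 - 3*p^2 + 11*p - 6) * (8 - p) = -p^5 + 11*p^4 - 21*p^3 - 35*p^2 + 94*p - 48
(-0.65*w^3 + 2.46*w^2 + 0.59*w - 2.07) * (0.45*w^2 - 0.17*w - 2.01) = -0.2925*w^5 + 1.2175*w^4 + 1.1538*w^3 - 5.9764*w^2 - 0.834*w + 4.1607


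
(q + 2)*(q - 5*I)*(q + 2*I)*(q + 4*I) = q^4 + 2*q^3 + I*q^3 + 22*q^2 + 2*I*q^2 + 44*q + 40*I*q + 80*I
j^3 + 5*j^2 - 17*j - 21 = (j - 3)*(j + 1)*(j + 7)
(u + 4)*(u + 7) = u^2 + 11*u + 28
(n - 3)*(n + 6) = n^2 + 3*n - 18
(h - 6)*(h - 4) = h^2 - 10*h + 24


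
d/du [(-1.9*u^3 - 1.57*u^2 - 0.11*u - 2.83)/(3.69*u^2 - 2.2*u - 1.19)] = (-7.011*u^4 + 8.36*u^3 + 10.6429*u^2 + 24.622*u - 6.0951)/(13.6161*u^4 - 16.236*u^3 - 3.9422*u^2 + 5.236*u + 1.4161)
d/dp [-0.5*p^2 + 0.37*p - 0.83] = 0.37 - 1.0*p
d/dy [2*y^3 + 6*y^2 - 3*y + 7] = 6*y^2 + 12*y - 3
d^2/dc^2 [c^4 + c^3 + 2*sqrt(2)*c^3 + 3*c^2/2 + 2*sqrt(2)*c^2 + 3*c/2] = 12*c^2 + 6*c + 12*sqrt(2)*c + 3 + 4*sqrt(2)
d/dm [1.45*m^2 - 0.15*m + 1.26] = 2.9*m - 0.15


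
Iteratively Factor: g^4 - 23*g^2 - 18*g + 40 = (g + 4)*(g^3 - 4*g^2 - 7*g + 10) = (g - 1)*(g + 4)*(g^2 - 3*g - 10) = (g - 5)*(g - 1)*(g + 4)*(g + 2)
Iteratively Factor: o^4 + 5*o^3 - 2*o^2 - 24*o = (o + 3)*(o^3 + 2*o^2 - 8*o) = (o + 3)*(o + 4)*(o^2 - 2*o) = (o - 2)*(o + 3)*(o + 4)*(o)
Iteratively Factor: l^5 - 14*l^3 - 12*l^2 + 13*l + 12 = (l + 1)*(l^4 - l^3 - 13*l^2 + l + 12) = (l + 1)^2*(l^3 - 2*l^2 - 11*l + 12) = (l - 1)*(l + 1)^2*(l^2 - l - 12) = (l - 4)*(l - 1)*(l + 1)^2*(l + 3)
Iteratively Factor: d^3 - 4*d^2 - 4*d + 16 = (d + 2)*(d^2 - 6*d + 8) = (d - 4)*(d + 2)*(d - 2)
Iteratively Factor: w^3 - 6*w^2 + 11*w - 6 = (w - 2)*(w^2 - 4*w + 3) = (w - 2)*(w - 1)*(w - 3)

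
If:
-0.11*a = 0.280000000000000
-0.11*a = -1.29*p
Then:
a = -2.55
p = -0.22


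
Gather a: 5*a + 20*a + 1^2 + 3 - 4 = 25*a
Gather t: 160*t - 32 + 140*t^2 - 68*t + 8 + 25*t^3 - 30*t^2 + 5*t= 25*t^3 + 110*t^2 + 97*t - 24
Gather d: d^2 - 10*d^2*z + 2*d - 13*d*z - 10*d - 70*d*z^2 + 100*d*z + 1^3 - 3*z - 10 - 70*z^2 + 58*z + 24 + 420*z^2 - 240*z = d^2*(1 - 10*z) + d*(-70*z^2 + 87*z - 8) + 350*z^2 - 185*z + 15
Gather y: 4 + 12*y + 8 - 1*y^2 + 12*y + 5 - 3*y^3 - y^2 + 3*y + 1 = -3*y^3 - 2*y^2 + 27*y + 18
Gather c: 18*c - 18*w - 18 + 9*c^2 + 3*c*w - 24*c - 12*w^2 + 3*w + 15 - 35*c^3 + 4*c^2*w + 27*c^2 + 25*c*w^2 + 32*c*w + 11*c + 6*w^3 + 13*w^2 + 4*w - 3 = -35*c^3 + c^2*(4*w + 36) + c*(25*w^2 + 35*w + 5) + 6*w^3 + w^2 - 11*w - 6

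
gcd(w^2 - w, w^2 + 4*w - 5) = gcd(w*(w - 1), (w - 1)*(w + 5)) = w - 1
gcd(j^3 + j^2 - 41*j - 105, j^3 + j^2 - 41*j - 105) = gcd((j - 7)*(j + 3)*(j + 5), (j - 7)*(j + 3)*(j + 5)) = j^3 + j^2 - 41*j - 105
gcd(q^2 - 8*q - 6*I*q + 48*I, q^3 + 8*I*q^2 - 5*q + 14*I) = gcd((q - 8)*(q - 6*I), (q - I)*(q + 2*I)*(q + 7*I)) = 1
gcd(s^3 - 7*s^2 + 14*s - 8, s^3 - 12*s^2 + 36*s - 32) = s - 2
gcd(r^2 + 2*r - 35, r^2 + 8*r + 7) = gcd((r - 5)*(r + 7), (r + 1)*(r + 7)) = r + 7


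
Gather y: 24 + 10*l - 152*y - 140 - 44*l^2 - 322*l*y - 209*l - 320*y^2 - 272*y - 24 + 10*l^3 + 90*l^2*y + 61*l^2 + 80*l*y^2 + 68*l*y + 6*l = 10*l^3 + 17*l^2 - 193*l + y^2*(80*l - 320) + y*(90*l^2 - 254*l - 424) - 140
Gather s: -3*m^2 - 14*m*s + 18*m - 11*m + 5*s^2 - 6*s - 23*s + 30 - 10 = -3*m^2 + 7*m + 5*s^2 + s*(-14*m - 29) + 20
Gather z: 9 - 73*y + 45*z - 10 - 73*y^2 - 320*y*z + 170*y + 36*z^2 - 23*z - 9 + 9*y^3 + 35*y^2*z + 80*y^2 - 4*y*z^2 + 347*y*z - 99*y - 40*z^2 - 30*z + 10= 9*y^3 + 7*y^2 - 2*y + z^2*(-4*y - 4) + z*(35*y^2 + 27*y - 8)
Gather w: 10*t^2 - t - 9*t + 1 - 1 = 10*t^2 - 10*t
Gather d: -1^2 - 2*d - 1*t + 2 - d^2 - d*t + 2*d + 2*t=-d^2 - d*t + t + 1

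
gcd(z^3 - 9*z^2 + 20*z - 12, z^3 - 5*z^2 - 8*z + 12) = z^2 - 7*z + 6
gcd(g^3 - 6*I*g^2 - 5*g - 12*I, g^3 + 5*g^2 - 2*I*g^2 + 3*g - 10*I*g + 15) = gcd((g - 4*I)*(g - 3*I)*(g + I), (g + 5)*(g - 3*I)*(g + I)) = g^2 - 2*I*g + 3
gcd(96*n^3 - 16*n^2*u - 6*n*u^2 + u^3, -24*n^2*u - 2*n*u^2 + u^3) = -24*n^2 - 2*n*u + u^2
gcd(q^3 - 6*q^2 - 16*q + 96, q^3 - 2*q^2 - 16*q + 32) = q^2 - 16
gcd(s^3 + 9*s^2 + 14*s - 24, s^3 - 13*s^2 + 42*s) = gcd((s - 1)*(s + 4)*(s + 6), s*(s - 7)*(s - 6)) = 1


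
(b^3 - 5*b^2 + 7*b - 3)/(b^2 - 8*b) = (b^3 - 5*b^2 + 7*b - 3)/(b*(b - 8))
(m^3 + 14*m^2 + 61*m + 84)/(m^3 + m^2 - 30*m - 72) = (m + 7)/(m - 6)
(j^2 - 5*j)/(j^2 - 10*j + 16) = j*(j - 5)/(j^2 - 10*j + 16)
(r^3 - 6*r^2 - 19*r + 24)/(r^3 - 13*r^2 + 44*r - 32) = (r + 3)/(r - 4)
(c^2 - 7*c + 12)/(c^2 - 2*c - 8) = (c - 3)/(c + 2)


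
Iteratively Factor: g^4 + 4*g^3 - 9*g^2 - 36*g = (g + 4)*(g^3 - 9*g) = (g - 3)*(g + 4)*(g^2 + 3*g) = g*(g - 3)*(g + 4)*(g + 3)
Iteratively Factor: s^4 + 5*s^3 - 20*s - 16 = (s - 2)*(s^3 + 7*s^2 + 14*s + 8) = (s - 2)*(s + 4)*(s^2 + 3*s + 2) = (s - 2)*(s + 2)*(s + 4)*(s + 1)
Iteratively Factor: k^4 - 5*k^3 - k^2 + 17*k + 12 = (k + 1)*(k^3 - 6*k^2 + 5*k + 12) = (k - 4)*(k + 1)*(k^2 - 2*k - 3) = (k - 4)*(k - 3)*(k + 1)*(k + 1)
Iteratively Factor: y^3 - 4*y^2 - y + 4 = (y + 1)*(y^2 - 5*y + 4) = (y - 4)*(y + 1)*(y - 1)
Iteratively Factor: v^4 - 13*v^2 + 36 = (v - 3)*(v^3 + 3*v^2 - 4*v - 12) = (v - 3)*(v - 2)*(v^2 + 5*v + 6) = (v - 3)*(v - 2)*(v + 3)*(v + 2)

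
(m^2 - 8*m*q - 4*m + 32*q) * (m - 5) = m^3 - 8*m^2*q - 9*m^2 + 72*m*q + 20*m - 160*q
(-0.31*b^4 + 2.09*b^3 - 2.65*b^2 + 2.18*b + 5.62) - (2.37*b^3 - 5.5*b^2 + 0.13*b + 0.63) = -0.31*b^4 - 0.28*b^3 + 2.85*b^2 + 2.05*b + 4.99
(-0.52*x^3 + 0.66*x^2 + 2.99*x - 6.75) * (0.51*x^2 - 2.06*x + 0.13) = -0.2652*x^5 + 1.4078*x^4 + 0.0976999999999999*x^3 - 9.5161*x^2 + 14.2937*x - 0.8775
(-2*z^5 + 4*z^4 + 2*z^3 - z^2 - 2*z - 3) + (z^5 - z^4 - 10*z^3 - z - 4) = -z^5 + 3*z^4 - 8*z^3 - z^2 - 3*z - 7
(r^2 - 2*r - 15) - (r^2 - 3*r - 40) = r + 25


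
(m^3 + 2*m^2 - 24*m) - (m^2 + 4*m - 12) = m^3 + m^2 - 28*m + 12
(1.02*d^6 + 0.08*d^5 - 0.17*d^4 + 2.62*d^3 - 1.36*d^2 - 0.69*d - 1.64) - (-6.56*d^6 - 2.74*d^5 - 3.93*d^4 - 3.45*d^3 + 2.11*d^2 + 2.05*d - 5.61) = 7.58*d^6 + 2.82*d^5 + 3.76*d^4 + 6.07*d^3 - 3.47*d^2 - 2.74*d + 3.97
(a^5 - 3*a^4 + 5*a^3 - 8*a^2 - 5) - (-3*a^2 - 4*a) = a^5 - 3*a^4 + 5*a^3 - 5*a^2 + 4*a - 5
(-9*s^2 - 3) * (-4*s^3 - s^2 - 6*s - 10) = 36*s^5 + 9*s^4 + 66*s^3 + 93*s^2 + 18*s + 30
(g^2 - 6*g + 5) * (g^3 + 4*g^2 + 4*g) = g^5 - 2*g^4 - 15*g^3 - 4*g^2 + 20*g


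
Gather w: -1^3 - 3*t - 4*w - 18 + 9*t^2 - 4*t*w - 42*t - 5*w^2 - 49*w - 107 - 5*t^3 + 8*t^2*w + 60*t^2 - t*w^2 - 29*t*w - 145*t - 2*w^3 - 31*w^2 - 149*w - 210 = -5*t^3 + 69*t^2 - 190*t - 2*w^3 + w^2*(-t - 36) + w*(8*t^2 - 33*t - 202) - 336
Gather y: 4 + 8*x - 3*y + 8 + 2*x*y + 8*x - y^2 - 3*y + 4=16*x - y^2 + y*(2*x - 6) + 16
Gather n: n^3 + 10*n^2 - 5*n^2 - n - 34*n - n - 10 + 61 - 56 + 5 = n^3 + 5*n^2 - 36*n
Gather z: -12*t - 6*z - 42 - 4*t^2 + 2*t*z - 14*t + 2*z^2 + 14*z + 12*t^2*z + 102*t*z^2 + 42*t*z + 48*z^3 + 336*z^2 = -4*t^2 - 26*t + 48*z^3 + z^2*(102*t + 338) + z*(12*t^2 + 44*t + 8) - 42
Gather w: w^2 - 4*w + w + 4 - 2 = w^2 - 3*w + 2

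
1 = 1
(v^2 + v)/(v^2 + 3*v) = (v + 1)/(v + 3)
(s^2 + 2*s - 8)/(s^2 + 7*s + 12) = (s - 2)/(s + 3)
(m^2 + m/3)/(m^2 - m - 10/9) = 3*m*(3*m + 1)/(9*m^2 - 9*m - 10)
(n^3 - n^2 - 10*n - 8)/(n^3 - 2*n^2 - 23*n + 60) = (n^2 + 3*n + 2)/(n^2 + 2*n - 15)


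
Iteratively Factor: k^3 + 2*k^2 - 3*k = (k + 3)*(k^2 - k) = (k - 1)*(k + 3)*(k)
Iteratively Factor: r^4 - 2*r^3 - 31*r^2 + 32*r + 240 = (r - 5)*(r^3 + 3*r^2 - 16*r - 48) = (r - 5)*(r + 4)*(r^2 - r - 12) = (r - 5)*(r + 3)*(r + 4)*(r - 4)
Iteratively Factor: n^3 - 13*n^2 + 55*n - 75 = (n - 5)*(n^2 - 8*n + 15) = (n - 5)^2*(n - 3)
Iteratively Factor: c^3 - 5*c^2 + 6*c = (c - 2)*(c^2 - 3*c) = c*(c - 2)*(c - 3)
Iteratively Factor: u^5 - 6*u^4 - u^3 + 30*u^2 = (u + 2)*(u^4 - 8*u^3 + 15*u^2) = u*(u + 2)*(u^3 - 8*u^2 + 15*u) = u*(u - 3)*(u + 2)*(u^2 - 5*u) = u*(u - 5)*(u - 3)*(u + 2)*(u)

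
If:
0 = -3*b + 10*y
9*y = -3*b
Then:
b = 0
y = 0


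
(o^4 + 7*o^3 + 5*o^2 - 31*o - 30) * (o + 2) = o^5 + 9*o^4 + 19*o^3 - 21*o^2 - 92*o - 60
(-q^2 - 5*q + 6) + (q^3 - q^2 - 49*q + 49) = q^3 - 2*q^2 - 54*q + 55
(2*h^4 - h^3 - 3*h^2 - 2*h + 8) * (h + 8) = 2*h^5 + 15*h^4 - 11*h^3 - 26*h^2 - 8*h + 64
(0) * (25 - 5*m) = 0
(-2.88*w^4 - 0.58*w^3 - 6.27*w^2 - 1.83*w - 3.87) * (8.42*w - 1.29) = -24.2496*w^5 - 1.1684*w^4 - 52.0452*w^3 - 7.3203*w^2 - 30.2247*w + 4.9923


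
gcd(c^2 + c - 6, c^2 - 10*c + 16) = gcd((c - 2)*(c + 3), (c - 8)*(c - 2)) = c - 2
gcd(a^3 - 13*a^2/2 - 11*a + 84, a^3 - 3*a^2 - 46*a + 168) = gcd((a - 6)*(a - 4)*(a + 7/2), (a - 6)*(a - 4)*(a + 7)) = a^2 - 10*a + 24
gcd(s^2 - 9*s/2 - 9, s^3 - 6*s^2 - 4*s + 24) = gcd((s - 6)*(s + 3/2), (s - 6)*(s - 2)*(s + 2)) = s - 6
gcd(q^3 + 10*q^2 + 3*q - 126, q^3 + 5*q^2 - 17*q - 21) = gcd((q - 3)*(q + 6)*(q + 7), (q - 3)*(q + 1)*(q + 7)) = q^2 + 4*q - 21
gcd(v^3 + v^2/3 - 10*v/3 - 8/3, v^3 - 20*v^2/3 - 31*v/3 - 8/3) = v + 1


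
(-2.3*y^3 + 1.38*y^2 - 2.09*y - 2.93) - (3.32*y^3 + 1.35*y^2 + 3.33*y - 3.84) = -5.62*y^3 + 0.0299999999999998*y^2 - 5.42*y + 0.91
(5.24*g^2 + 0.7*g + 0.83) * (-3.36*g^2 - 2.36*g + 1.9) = -17.6064*g^4 - 14.7184*g^3 + 5.5152*g^2 - 0.6288*g + 1.577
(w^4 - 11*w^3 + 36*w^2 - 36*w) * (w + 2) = w^5 - 9*w^4 + 14*w^3 + 36*w^2 - 72*w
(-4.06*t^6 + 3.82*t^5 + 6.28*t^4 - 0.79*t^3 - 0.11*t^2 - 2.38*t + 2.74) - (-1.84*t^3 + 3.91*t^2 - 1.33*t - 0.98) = -4.06*t^6 + 3.82*t^5 + 6.28*t^4 + 1.05*t^3 - 4.02*t^2 - 1.05*t + 3.72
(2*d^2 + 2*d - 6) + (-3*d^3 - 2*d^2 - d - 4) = -3*d^3 + d - 10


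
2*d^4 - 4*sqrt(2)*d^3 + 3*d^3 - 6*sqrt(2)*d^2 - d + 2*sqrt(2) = (d - 1/2)*(d - 2*sqrt(2))*(sqrt(2)*d + sqrt(2))^2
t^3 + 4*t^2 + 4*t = t*(t + 2)^2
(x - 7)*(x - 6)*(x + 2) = x^3 - 11*x^2 + 16*x + 84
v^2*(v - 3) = v^3 - 3*v^2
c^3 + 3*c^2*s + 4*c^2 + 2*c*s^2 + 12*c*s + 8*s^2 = (c + 4)*(c + s)*(c + 2*s)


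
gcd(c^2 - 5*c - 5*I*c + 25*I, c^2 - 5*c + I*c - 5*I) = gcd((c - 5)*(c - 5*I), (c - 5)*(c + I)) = c - 5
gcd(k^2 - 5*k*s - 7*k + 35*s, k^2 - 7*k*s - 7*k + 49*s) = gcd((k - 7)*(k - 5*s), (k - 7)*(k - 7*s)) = k - 7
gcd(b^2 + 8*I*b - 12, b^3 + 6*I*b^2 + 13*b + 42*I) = b + 2*I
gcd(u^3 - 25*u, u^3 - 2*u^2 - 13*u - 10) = u - 5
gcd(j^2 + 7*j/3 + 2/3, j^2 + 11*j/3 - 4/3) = 1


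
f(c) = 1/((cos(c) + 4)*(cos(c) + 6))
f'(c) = sin(c)/((cos(c) + 4)*(cos(c) + 6)^2) + sin(c)/((cos(c) + 4)^2*(cos(c) + 6))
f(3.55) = 0.06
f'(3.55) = -0.01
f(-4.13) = 0.05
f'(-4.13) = 0.02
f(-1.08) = 0.03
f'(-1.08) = -0.01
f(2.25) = 0.06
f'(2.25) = 0.02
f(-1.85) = 0.05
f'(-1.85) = -0.02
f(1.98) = 0.05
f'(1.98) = 0.02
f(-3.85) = 0.06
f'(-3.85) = 0.02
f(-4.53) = 0.05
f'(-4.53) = 0.02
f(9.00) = 0.06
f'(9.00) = 0.01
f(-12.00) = 0.03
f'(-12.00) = 0.01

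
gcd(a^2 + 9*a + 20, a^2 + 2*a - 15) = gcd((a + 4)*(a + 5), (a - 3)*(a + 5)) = a + 5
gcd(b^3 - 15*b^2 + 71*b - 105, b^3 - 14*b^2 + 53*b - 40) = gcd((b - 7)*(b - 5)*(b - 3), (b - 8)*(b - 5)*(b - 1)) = b - 5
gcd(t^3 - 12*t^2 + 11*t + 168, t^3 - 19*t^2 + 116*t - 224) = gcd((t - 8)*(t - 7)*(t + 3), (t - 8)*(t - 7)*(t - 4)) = t^2 - 15*t + 56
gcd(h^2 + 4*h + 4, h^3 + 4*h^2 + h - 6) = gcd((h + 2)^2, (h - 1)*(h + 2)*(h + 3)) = h + 2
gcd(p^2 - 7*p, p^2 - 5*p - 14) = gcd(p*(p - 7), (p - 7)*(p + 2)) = p - 7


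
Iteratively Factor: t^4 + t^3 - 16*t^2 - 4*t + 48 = (t - 2)*(t^3 + 3*t^2 - 10*t - 24) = (t - 3)*(t - 2)*(t^2 + 6*t + 8) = (t - 3)*(t - 2)*(t + 4)*(t + 2)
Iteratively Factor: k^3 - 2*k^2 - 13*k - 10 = (k - 5)*(k^2 + 3*k + 2) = (k - 5)*(k + 2)*(k + 1)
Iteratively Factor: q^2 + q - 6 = (q + 3)*(q - 2)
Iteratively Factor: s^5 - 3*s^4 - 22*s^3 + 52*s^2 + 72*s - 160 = (s + 2)*(s^4 - 5*s^3 - 12*s^2 + 76*s - 80) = (s - 2)*(s + 2)*(s^3 - 3*s^2 - 18*s + 40) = (s - 2)^2*(s + 2)*(s^2 - s - 20) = (s - 5)*(s - 2)^2*(s + 2)*(s + 4)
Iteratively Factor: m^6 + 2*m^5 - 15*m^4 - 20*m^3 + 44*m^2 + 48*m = (m - 2)*(m^5 + 4*m^4 - 7*m^3 - 34*m^2 - 24*m) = (m - 3)*(m - 2)*(m^4 + 7*m^3 + 14*m^2 + 8*m) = (m - 3)*(m - 2)*(m + 2)*(m^3 + 5*m^2 + 4*m) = m*(m - 3)*(m - 2)*(m + 2)*(m^2 + 5*m + 4) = m*(m - 3)*(m - 2)*(m + 1)*(m + 2)*(m + 4)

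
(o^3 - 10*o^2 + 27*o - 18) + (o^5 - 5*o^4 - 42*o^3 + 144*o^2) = o^5 - 5*o^4 - 41*o^3 + 134*o^2 + 27*o - 18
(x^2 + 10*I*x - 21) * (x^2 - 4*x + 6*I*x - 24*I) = x^4 - 4*x^3 + 16*I*x^3 - 81*x^2 - 64*I*x^2 + 324*x - 126*I*x + 504*I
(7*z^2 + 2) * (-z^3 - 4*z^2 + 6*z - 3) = -7*z^5 - 28*z^4 + 40*z^3 - 29*z^2 + 12*z - 6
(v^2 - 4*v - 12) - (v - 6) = v^2 - 5*v - 6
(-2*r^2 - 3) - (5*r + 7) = -2*r^2 - 5*r - 10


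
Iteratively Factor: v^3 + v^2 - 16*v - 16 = (v - 4)*(v^2 + 5*v + 4) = (v - 4)*(v + 1)*(v + 4)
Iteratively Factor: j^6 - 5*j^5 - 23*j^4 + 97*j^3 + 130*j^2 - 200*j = (j + 4)*(j^5 - 9*j^4 + 13*j^3 + 45*j^2 - 50*j) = (j - 1)*(j + 4)*(j^4 - 8*j^3 + 5*j^2 + 50*j) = (j - 1)*(j + 2)*(j + 4)*(j^3 - 10*j^2 + 25*j) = (j - 5)*(j - 1)*(j + 2)*(j + 4)*(j^2 - 5*j) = (j - 5)^2*(j - 1)*(j + 2)*(j + 4)*(j)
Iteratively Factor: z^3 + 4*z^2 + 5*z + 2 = (z + 1)*(z^2 + 3*z + 2) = (z + 1)^2*(z + 2)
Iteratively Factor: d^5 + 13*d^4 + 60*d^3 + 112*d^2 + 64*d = (d + 4)*(d^4 + 9*d^3 + 24*d^2 + 16*d) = (d + 4)^2*(d^3 + 5*d^2 + 4*d) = d*(d + 4)^2*(d^2 + 5*d + 4) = d*(d + 1)*(d + 4)^2*(d + 4)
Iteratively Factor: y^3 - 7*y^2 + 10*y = (y - 5)*(y^2 - 2*y) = (y - 5)*(y - 2)*(y)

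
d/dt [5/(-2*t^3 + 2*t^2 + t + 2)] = 5*(6*t^2 - 4*t - 1)/(-2*t^3 + 2*t^2 + t + 2)^2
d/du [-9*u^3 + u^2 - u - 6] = -27*u^2 + 2*u - 1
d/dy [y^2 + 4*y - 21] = 2*y + 4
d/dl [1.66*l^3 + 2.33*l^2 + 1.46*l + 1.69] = 4.98*l^2 + 4.66*l + 1.46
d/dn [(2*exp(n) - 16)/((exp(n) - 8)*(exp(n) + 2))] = -2*exp(n)/(exp(2*n) + 4*exp(n) + 4)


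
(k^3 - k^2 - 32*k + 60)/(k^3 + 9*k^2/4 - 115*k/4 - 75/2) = 4*(k - 2)/(4*k + 5)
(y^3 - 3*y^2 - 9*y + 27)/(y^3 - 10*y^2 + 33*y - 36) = (y + 3)/(y - 4)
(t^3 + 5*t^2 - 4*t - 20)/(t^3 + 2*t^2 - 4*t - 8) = (t + 5)/(t + 2)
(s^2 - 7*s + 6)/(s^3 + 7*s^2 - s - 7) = (s - 6)/(s^2 + 8*s + 7)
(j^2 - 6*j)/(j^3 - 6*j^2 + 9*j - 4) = j*(j - 6)/(j^3 - 6*j^2 + 9*j - 4)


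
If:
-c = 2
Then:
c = -2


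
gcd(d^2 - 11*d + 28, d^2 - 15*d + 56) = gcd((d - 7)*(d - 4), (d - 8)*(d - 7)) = d - 7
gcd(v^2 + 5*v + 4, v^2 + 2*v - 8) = v + 4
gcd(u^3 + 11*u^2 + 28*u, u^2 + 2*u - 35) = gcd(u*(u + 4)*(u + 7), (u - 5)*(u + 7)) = u + 7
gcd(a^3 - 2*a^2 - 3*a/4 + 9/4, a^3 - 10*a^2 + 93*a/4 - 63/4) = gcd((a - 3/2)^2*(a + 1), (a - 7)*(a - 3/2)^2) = a^2 - 3*a + 9/4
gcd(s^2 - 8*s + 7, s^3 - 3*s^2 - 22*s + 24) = s - 1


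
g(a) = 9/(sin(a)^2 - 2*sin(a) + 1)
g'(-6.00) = 46.19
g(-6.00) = 17.33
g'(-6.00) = 46.19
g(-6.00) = 17.33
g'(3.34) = -10.29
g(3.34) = 6.28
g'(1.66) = -25511540.89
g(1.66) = 569308.35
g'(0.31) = 51.08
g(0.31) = 18.64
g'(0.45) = 89.85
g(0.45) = 28.19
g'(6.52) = 39.02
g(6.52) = 15.36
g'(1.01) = 2664.19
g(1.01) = 383.62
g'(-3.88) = -381.10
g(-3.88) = 84.23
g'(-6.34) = 15.23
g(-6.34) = 8.06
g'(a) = 9*(-2*sin(a)*cos(a) + 2*cos(a))/(sin(a)^2 - 2*sin(a) + 1)^2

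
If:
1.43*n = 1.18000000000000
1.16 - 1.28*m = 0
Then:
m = 0.91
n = 0.83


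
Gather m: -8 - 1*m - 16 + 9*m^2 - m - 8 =9*m^2 - 2*m - 32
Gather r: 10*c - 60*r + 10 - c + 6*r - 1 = 9*c - 54*r + 9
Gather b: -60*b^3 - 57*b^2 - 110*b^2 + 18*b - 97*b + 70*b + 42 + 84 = -60*b^3 - 167*b^2 - 9*b + 126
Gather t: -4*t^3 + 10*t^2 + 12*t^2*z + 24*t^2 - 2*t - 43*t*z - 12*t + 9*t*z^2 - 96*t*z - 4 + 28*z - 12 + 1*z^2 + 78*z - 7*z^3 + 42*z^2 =-4*t^3 + t^2*(12*z + 34) + t*(9*z^2 - 139*z - 14) - 7*z^3 + 43*z^2 + 106*z - 16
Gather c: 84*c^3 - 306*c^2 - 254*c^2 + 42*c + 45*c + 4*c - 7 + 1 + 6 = 84*c^3 - 560*c^2 + 91*c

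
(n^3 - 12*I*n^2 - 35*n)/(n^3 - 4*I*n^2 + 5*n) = (n - 7*I)/(n + I)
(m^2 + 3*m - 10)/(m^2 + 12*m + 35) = (m - 2)/(m + 7)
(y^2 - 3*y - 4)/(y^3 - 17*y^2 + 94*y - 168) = (y + 1)/(y^2 - 13*y + 42)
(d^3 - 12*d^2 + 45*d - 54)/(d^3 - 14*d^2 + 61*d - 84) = (d^2 - 9*d + 18)/(d^2 - 11*d + 28)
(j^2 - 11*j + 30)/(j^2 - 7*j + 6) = (j - 5)/(j - 1)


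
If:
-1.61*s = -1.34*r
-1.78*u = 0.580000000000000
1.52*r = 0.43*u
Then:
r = -0.09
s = -0.08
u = -0.33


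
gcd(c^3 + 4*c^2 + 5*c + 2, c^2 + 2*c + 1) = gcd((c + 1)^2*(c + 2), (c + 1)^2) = c^2 + 2*c + 1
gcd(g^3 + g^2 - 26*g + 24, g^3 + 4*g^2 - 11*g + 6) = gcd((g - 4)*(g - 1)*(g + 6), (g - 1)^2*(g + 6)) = g^2 + 5*g - 6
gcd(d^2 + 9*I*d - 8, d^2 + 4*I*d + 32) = d + 8*I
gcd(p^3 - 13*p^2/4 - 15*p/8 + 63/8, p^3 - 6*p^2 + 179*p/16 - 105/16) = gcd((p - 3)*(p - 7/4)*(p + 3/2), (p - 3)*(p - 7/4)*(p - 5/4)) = p^2 - 19*p/4 + 21/4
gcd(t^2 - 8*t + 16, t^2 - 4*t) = t - 4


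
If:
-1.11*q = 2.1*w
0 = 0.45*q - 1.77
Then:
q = 3.93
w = -2.08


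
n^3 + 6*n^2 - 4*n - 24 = (n - 2)*(n + 2)*(n + 6)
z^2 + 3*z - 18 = (z - 3)*(z + 6)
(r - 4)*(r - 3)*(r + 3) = r^3 - 4*r^2 - 9*r + 36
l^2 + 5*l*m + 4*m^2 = (l + m)*(l + 4*m)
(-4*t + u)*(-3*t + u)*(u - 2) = 12*t^2*u - 24*t^2 - 7*t*u^2 + 14*t*u + u^3 - 2*u^2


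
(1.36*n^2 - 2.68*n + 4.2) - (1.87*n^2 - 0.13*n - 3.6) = -0.51*n^2 - 2.55*n + 7.8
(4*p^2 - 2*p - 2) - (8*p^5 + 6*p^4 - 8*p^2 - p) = -8*p^5 - 6*p^4 + 12*p^2 - p - 2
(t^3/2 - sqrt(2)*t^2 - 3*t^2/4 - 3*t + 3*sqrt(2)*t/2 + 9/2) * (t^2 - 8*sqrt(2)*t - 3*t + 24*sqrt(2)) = t^5/2 - 5*sqrt(2)*t^4 - 9*t^4/4 + 61*t^3/4 + 45*sqrt(2)*t^3/2 - 117*t^2/2 + 3*sqrt(2)*t^2/2 - 108*sqrt(2)*t + 117*t/2 + 108*sqrt(2)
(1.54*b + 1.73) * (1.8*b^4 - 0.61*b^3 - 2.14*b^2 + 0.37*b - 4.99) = 2.772*b^5 + 2.1746*b^4 - 4.3509*b^3 - 3.1324*b^2 - 7.0445*b - 8.6327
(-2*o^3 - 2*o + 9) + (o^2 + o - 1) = -2*o^3 + o^2 - o + 8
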